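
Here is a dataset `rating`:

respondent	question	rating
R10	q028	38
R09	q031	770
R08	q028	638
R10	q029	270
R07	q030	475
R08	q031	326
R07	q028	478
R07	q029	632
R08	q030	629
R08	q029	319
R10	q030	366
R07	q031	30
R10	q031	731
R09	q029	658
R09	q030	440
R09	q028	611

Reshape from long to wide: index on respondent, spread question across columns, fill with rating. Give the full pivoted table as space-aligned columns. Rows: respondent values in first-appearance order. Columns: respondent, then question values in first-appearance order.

respondent  q028  q031  q029  q030
R10         38    731   270   366 
R09         611   770   658   440 
R08         638   326   319   629 
R07         478   30    632   475 

Columns: respondent plus the 4 distinct question values (q028, q031, q029, q030).
For example, row R10 column q028 takes rating=38 from the long row (R10, q028).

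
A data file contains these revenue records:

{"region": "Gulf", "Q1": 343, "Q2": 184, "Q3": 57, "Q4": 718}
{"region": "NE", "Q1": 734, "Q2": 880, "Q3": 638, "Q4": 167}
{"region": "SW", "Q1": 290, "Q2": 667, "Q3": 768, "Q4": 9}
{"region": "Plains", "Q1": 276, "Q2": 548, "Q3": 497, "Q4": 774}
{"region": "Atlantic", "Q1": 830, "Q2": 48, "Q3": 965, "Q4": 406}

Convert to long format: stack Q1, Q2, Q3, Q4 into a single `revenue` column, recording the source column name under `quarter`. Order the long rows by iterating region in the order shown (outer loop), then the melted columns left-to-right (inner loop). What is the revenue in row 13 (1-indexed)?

20 rows total (5 × 4). Row 13: index ⌊(13-1)/4⌋ = 3 into region → Plains; (13-1) mod 4 = 0 into the melted columns → Q1.
So row 13 is (Plains, Q1, 276); revenue = 276.

276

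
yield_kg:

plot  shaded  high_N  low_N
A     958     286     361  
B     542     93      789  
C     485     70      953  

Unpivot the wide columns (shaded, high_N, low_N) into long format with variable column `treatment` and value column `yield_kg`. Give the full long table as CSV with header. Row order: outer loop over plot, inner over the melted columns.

Each (plot, column) pair becomes one row: 3 × 3 = 9 rows.
For example, (A, shaded) → yield_kg=958.

plot,treatment,yield_kg
A,shaded,958
A,high_N,286
A,low_N,361
B,shaded,542
B,high_N,93
B,low_N,789
C,shaded,485
C,high_N,70
C,low_N,953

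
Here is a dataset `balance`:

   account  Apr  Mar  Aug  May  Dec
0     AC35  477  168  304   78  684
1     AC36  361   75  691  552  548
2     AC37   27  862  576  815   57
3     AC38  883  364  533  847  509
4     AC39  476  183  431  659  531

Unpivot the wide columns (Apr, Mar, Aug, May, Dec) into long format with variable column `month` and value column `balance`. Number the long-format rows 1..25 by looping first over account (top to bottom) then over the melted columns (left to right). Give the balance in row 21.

476

25 rows total (5 × 5). Row 21: index ⌊(21-1)/5⌋ = 4 into account → AC39; (21-1) mod 5 = 0 into the melted columns → Apr.
So row 21 is (AC39, Apr, 476); balance = 476.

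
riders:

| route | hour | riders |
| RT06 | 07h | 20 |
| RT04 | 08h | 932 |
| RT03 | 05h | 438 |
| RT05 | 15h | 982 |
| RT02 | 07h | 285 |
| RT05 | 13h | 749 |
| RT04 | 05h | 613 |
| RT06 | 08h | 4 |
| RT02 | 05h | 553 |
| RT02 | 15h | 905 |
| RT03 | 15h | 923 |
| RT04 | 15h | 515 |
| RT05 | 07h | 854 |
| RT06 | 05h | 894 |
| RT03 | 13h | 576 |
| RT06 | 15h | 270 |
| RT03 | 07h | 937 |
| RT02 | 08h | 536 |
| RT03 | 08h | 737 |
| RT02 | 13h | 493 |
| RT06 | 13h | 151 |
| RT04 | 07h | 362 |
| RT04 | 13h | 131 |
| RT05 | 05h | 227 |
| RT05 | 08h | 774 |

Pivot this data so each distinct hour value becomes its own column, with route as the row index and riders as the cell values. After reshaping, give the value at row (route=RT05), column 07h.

854

Wide layout: rows indexed by route, columns are the 5 distinct hour values (07h, 08h, 05h, 15h, 13h).
Cell (route=RT05, hour=07h) draws from the long row where route=RT05 and hour=07h, which has riders=854.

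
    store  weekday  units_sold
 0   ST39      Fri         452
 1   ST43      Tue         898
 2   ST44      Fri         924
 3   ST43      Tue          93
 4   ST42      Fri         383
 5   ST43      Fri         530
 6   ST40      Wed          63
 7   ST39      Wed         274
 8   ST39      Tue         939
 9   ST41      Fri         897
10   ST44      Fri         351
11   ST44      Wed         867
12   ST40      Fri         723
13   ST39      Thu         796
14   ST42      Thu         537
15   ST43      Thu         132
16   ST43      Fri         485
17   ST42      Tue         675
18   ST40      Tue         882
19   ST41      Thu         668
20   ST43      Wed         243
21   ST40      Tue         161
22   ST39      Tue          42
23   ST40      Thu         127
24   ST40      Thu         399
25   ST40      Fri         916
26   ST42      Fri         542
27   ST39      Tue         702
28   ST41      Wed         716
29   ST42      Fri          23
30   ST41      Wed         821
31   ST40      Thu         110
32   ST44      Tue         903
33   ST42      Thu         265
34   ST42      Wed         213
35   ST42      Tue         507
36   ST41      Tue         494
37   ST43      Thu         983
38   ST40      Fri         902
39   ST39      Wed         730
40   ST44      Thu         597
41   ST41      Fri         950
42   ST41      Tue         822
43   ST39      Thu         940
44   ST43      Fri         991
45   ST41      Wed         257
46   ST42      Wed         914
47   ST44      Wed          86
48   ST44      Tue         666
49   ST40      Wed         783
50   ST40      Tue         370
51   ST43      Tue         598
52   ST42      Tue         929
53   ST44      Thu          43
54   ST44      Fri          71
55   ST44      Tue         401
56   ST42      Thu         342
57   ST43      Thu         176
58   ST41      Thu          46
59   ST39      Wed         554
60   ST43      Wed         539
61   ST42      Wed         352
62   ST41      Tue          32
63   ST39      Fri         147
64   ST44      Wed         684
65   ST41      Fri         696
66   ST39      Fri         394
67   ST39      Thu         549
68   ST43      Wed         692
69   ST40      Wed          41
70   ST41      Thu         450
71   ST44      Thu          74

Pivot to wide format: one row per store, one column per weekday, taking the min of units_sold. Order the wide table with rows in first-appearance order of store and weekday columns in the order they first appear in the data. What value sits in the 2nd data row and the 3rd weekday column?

With rows in first-appearance order of store, row 2 is store=ST43. weekday columns in first-appearance order: Fri, Tue, Wed, Thu; column 3 is Wed.
Long rows with store=ST43, weekday=Wed: min(243, 539, 692) = 243.

243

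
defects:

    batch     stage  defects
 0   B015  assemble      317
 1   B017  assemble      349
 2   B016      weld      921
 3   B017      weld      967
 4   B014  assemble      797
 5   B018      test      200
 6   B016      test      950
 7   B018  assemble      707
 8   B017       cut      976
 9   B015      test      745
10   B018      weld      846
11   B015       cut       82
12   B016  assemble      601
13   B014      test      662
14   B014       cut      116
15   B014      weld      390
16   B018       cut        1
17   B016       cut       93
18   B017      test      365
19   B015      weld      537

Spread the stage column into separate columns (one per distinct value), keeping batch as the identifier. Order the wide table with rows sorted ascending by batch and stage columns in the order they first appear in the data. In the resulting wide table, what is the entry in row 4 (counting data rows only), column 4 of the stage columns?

976

With rows sorted ascending by batch, row 4 is batch=B017. stage columns in first-appearance order: assemble, weld, test, cut; column 4 is cut.
Long rows with batch=B017, stage=cut: defects = 976.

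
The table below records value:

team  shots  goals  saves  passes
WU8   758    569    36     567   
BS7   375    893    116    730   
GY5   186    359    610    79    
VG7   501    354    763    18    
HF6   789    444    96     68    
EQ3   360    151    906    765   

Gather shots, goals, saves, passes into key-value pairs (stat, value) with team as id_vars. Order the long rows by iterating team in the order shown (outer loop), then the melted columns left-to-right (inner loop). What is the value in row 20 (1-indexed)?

68

24 rows total (6 × 4). Row 20: index ⌊(20-1)/4⌋ = 4 into team → HF6; (20-1) mod 4 = 3 into the melted columns → passes.
So row 20 is (HF6, passes, 68); value = 68.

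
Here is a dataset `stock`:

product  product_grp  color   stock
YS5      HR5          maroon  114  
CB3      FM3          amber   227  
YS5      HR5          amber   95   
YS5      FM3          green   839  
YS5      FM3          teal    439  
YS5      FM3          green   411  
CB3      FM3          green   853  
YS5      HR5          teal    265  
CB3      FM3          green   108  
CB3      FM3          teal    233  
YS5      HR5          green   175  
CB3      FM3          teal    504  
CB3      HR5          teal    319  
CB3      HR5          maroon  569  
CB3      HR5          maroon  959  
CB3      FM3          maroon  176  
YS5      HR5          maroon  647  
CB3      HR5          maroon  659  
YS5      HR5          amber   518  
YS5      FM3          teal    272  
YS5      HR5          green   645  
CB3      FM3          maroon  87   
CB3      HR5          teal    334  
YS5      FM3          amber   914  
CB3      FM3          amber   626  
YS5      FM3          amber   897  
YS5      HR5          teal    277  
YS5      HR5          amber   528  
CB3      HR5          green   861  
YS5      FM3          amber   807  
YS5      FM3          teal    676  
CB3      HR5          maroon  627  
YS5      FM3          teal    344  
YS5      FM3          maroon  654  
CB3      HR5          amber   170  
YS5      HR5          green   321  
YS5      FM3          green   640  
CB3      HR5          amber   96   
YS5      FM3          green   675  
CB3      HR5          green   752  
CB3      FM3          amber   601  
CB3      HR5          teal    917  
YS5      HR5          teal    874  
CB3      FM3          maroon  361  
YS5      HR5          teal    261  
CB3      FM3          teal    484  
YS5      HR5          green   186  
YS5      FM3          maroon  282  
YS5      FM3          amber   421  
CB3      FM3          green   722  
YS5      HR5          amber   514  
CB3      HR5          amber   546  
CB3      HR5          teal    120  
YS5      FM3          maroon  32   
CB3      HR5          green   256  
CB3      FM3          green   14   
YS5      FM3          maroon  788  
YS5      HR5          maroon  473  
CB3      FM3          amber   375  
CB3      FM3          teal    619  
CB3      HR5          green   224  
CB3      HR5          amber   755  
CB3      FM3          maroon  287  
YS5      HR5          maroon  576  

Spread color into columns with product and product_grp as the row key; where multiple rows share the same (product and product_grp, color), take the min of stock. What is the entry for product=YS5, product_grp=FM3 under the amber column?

Rows with product=YS5, product_grp=FM3 and color=amber: stock values are 914, 897, 807, 421.
min(914, 897, 807, 421) = 421.

421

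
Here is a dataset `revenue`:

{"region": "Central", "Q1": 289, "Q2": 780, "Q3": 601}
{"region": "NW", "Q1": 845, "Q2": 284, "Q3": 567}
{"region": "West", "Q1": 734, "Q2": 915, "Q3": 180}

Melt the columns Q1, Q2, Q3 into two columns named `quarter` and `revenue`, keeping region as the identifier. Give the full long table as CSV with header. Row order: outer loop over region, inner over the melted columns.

Each (region, column) pair becomes one row: 3 × 3 = 9 rows.
For example, (Central, Q1) → revenue=289.

region,quarter,revenue
Central,Q1,289
Central,Q2,780
Central,Q3,601
NW,Q1,845
NW,Q2,284
NW,Q3,567
West,Q1,734
West,Q2,915
West,Q3,180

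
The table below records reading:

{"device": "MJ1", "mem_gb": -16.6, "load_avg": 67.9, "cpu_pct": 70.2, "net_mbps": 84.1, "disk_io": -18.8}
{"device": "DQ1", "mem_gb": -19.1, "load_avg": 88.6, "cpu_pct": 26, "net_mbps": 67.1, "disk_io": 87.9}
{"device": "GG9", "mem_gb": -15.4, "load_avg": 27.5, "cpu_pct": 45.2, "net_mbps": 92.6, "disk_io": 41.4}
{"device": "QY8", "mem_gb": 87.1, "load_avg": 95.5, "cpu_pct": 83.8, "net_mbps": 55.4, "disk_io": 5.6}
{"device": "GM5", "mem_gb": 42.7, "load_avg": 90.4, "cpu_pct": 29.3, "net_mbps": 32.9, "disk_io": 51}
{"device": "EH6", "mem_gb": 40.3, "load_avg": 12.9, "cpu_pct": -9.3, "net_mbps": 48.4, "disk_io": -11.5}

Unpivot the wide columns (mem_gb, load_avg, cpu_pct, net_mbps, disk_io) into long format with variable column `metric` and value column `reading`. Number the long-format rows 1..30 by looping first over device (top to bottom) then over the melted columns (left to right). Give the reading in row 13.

30 rows total (6 × 5). Row 13: index ⌊(13-1)/5⌋ = 2 into device → GG9; (13-1) mod 5 = 2 into the melted columns → cpu_pct.
So row 13 is (GG9, cpu_pct, 45.2); reading = 45.2.

45.2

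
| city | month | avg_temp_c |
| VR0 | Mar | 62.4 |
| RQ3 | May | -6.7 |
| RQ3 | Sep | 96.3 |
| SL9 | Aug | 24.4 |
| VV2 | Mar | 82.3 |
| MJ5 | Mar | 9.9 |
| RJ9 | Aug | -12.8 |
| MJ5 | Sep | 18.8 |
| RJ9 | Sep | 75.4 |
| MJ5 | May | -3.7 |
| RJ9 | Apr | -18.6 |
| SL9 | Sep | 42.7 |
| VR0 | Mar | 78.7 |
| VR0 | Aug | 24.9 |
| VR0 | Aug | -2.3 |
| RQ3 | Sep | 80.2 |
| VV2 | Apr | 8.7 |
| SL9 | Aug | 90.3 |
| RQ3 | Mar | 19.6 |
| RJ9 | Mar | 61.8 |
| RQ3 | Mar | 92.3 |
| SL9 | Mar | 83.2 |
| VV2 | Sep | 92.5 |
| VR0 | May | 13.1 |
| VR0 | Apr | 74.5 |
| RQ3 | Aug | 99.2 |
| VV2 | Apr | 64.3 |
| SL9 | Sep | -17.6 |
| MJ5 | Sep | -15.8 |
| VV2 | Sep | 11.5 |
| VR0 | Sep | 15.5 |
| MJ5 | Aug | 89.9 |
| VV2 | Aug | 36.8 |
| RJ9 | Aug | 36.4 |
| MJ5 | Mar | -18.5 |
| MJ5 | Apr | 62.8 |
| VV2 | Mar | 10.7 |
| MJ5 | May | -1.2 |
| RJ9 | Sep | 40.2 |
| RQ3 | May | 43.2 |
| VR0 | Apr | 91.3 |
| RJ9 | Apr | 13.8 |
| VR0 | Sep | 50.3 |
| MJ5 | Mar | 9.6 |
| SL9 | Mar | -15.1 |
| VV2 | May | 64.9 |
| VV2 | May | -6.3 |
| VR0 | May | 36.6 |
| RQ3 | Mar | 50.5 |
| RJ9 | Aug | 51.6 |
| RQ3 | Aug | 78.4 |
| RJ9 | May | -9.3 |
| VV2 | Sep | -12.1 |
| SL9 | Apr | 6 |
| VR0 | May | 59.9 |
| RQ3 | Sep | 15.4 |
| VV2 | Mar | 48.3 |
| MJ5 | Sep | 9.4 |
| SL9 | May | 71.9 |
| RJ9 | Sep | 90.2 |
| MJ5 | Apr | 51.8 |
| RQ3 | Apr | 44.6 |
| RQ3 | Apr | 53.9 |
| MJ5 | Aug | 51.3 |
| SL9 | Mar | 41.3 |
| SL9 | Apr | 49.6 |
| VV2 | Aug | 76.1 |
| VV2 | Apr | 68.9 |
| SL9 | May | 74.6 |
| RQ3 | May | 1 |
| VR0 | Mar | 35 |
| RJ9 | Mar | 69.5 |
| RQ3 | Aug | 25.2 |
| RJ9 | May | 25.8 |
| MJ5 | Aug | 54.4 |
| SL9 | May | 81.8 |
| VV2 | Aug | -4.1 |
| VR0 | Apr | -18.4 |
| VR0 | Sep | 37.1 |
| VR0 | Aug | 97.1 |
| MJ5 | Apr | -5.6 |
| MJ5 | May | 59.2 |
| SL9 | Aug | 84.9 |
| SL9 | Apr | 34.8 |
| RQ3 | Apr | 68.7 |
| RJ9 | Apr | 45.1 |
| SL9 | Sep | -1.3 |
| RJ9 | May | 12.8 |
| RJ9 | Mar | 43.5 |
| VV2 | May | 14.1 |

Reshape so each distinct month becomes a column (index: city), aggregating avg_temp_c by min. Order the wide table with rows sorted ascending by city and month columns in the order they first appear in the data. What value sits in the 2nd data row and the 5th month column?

With rows sorted ascending by city, row 2 is city=RJ9. month columns in first-appearance order: Mar, May, Sep, Aug, Apr; column 5 is Apr.
Long rows with city=RJ9, month=Apr: min(-18.6, 13.8, 45.1) = -18.6.

-18.6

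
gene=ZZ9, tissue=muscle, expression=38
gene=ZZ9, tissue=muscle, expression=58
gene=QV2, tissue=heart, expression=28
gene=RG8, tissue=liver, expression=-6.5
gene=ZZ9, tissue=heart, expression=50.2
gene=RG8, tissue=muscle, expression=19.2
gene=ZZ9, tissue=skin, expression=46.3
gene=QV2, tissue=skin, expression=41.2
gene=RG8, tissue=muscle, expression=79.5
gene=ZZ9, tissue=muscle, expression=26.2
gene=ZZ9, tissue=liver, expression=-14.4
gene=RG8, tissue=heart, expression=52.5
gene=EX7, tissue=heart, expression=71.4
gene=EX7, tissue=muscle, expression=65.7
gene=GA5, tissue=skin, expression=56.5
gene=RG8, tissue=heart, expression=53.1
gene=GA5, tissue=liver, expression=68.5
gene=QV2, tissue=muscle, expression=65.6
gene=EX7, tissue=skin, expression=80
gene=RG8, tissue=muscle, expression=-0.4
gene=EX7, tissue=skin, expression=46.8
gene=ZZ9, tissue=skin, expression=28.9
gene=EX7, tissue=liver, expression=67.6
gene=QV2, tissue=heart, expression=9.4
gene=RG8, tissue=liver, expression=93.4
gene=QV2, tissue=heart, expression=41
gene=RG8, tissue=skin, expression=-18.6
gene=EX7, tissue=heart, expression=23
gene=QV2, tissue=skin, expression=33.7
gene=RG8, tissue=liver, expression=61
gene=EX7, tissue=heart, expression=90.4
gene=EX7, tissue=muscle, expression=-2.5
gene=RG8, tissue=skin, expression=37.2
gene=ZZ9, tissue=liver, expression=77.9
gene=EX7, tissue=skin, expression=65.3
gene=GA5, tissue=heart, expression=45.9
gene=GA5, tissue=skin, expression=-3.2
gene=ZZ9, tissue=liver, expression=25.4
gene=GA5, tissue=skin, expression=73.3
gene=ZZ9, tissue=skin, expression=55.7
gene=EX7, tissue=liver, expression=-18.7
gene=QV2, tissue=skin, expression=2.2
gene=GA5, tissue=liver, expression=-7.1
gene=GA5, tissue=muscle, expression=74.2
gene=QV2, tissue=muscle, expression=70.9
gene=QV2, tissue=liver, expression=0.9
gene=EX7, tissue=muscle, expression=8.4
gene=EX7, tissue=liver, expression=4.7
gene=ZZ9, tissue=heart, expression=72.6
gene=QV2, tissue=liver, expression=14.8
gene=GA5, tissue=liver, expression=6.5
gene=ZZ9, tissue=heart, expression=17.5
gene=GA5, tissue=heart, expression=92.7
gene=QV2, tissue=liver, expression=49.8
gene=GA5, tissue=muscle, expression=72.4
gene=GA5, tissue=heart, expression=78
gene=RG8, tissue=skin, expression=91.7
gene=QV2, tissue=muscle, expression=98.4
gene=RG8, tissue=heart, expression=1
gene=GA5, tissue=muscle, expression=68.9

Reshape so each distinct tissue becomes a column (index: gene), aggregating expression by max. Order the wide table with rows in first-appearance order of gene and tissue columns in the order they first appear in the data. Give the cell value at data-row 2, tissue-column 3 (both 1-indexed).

49.8

With rows in first-appearance order of gene, row 2 is gene=QV2. tissue columns in first-appearance order: muscle, heart, liver, skin; column 3 is liver.
Long rows with gene=QV2, tissue=liver: max(0.9, 14.8, 49.8) = 49.8.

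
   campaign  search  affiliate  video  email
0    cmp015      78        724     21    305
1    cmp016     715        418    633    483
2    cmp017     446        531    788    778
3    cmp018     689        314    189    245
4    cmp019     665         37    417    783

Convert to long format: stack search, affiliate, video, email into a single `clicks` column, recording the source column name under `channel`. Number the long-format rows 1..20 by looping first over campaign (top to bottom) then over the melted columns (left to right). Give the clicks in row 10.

531

20 rows total (5 × 4). Row 10: index ⌊(10-1)/4⌋ = 2 into campaign → cmp017; (10-1) mod 4 = 1 into the melted columns → affiliate.
So row 10 is (cmp017, affiliate, 531); clicks = 531.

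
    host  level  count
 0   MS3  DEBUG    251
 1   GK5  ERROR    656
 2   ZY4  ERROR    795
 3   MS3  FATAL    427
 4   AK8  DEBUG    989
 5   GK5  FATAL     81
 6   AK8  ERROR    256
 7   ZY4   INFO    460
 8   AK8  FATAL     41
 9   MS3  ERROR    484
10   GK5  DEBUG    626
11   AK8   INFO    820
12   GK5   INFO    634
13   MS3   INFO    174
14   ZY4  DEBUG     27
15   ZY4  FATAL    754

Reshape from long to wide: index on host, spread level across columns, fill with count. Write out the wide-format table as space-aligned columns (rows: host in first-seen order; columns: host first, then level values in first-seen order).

host  DEBUG  ERROR  FATAL  INFO
MS3   251    484    427    174 
GK5   626    656    81     634 
ZY4   27     795    754    460 
AK8   989    256    41     820 

Columns: host plus the 4 distinct level values (DEBUG, ERROR, FATAL, INFO).
For example, row MS3 column DEBUG takes count=251 from the long row (MS3, DEBUG).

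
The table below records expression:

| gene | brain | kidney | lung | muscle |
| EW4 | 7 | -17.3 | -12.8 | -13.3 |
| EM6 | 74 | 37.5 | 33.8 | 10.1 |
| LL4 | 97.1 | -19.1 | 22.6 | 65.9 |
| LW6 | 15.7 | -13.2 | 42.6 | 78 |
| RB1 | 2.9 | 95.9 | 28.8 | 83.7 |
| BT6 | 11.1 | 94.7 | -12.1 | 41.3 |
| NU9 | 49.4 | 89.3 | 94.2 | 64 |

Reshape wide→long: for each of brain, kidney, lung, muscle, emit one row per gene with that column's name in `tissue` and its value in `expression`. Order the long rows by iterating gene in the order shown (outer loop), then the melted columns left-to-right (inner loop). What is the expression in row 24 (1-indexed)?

41.3

28 rows total (7 × 4). Row 24: index ⌊(24-1)/4⌋ = 5 into gene → BT6; (24-1) mod 4 = 3 into the melted columns → muscle.
So row 24 is (BT6, muscle, 41.3); expression = 41.3.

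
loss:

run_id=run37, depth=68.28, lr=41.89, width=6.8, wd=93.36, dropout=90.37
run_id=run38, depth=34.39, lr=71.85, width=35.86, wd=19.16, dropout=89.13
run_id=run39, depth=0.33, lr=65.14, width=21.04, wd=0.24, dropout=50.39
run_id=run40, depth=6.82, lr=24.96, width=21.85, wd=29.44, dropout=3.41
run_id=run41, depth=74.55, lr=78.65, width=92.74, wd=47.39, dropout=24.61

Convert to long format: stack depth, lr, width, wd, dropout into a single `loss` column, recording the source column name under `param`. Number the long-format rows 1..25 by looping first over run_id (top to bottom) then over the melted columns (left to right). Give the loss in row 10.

25 rows total (5 × 5). Row 10: index ⌊(10-1)/5⌋ = 1 into run_id → run38; (10-1) mod 5 = 4 into the melted columns → dropout.
So row 10 is (run38, dropout, 89.13); loss = 89.13.

89.13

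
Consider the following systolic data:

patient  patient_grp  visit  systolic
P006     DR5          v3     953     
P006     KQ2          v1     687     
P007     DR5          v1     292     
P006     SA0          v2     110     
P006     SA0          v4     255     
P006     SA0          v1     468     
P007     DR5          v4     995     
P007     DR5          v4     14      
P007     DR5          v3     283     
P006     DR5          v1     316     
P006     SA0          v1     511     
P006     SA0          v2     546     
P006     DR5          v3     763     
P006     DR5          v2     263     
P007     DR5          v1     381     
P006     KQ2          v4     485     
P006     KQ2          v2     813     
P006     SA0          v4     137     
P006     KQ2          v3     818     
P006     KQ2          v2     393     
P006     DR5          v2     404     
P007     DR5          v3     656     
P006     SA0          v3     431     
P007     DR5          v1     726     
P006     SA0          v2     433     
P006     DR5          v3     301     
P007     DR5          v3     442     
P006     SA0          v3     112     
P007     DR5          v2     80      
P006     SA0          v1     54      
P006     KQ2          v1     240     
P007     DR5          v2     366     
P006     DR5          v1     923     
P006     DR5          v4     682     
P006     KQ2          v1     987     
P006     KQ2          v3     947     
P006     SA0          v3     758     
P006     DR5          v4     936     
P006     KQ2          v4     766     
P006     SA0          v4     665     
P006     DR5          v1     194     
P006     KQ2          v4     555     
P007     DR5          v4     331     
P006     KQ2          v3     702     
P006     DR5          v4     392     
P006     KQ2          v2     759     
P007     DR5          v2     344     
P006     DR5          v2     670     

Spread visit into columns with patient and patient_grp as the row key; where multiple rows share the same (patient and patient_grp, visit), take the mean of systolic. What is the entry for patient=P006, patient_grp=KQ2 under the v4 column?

Rows with patient=P006, patient_grp=KQ2 and visit=v4: systolic values are 485, 766, 555.
(485 + 766 + 555) / 3 = 602.

602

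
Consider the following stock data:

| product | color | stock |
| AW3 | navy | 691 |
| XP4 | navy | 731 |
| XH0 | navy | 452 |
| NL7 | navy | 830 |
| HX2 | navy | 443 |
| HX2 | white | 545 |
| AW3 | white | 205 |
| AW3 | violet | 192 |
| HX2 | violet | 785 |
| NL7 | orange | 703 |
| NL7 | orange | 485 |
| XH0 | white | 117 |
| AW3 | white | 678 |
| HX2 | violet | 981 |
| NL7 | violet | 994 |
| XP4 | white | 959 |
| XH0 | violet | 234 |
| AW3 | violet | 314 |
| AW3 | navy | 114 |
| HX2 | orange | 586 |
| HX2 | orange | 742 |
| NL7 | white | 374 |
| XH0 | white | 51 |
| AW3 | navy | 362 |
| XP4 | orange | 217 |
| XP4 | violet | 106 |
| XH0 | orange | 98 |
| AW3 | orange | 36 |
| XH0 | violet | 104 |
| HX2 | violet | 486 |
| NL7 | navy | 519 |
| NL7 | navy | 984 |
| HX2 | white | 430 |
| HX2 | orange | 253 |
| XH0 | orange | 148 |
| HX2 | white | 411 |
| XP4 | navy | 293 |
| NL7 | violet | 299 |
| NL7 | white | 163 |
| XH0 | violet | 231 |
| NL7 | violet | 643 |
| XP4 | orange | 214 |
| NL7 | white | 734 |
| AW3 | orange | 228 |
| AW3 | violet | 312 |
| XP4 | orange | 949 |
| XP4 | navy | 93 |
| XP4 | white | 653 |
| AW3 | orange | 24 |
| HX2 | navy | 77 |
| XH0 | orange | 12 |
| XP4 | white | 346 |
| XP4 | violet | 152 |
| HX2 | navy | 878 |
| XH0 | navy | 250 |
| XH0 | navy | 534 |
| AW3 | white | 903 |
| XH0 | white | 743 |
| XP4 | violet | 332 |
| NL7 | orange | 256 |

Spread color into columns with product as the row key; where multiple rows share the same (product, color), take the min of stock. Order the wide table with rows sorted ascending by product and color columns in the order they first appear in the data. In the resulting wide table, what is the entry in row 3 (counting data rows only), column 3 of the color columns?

299

With rows sorted ascending by product, row 3 is product=NL7. color columns in first-appearance order: navy, white, violet, orange; column 3 is violet.
Long rows with product=NL7, color=violet: min(994, 299, 643) = 299.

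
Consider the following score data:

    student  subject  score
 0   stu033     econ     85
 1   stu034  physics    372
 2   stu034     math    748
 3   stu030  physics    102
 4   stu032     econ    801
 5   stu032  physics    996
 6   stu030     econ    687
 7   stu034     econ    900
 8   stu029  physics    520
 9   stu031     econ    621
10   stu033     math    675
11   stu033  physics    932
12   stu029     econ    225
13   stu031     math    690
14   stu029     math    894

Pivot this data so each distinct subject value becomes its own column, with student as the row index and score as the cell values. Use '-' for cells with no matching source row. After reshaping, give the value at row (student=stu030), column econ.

The long row with student=stu030, subject=econ has score=687.

687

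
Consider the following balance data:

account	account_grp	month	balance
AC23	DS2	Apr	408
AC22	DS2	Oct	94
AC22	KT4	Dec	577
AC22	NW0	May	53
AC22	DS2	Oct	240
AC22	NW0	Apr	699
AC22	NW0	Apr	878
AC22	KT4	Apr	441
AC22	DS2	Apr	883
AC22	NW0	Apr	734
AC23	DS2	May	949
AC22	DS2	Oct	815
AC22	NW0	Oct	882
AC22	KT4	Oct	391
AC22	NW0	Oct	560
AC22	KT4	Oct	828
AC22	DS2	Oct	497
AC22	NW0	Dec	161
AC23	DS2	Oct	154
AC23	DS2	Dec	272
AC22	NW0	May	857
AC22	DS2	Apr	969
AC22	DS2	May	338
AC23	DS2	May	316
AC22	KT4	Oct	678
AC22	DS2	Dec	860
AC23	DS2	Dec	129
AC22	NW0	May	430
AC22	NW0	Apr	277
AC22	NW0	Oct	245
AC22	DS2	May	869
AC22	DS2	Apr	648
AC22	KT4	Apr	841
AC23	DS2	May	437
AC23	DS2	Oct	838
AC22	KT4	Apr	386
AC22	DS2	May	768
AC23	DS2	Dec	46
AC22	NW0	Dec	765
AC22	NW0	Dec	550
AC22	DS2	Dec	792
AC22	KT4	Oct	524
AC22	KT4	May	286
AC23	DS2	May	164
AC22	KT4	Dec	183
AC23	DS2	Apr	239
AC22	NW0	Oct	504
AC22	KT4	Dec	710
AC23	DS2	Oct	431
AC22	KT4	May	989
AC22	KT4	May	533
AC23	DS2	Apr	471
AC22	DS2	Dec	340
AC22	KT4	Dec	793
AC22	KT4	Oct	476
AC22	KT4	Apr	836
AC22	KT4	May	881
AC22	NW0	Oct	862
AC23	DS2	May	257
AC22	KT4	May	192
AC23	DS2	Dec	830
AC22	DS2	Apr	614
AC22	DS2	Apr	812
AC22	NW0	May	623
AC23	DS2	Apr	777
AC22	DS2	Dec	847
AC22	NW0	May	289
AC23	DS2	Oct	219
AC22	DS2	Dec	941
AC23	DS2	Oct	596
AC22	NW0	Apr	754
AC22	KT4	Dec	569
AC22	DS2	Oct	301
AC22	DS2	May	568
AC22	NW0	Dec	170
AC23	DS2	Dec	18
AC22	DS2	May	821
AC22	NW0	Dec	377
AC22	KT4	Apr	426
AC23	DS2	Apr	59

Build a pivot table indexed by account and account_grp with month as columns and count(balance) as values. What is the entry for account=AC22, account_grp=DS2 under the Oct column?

5

Rows with account=AC22, account_grp=DS2 and month=Oct: balance values are 94, 240, 815, 497, 301.
5 rows match — count = 5.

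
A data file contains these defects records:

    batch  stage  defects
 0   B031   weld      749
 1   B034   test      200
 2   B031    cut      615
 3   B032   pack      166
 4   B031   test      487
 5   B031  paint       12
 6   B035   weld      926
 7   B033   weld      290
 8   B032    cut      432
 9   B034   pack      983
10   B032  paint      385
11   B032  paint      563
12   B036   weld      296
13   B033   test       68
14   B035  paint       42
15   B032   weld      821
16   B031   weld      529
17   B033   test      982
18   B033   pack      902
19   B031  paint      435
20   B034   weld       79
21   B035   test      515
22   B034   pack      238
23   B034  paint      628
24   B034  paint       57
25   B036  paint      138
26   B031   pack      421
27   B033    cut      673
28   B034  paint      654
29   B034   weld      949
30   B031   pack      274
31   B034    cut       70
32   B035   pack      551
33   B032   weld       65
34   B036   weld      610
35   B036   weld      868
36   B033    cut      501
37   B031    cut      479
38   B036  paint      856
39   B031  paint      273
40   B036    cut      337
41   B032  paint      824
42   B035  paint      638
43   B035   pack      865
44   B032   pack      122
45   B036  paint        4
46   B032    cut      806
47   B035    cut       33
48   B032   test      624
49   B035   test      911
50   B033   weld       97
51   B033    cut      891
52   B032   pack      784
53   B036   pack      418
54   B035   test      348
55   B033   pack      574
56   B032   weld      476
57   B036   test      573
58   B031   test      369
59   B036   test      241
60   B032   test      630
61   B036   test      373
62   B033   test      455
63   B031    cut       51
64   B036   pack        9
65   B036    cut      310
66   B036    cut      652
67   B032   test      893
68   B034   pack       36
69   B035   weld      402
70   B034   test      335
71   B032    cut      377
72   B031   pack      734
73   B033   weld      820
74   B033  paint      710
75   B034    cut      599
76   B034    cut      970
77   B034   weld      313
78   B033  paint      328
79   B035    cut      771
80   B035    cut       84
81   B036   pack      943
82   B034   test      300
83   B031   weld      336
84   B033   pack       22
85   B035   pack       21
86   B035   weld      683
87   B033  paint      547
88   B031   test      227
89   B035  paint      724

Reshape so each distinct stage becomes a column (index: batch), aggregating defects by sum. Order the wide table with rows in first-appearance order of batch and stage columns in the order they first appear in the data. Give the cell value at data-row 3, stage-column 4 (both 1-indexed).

1072

With rows in first-appearance order of batch, row 3 is batch=B032. stage columns in first-appearance order: weld, test, cut, pack, paint; column 4 is pack.
Long rows with batch=B032, stage=pack: 166 + 122 + 784 = 1072.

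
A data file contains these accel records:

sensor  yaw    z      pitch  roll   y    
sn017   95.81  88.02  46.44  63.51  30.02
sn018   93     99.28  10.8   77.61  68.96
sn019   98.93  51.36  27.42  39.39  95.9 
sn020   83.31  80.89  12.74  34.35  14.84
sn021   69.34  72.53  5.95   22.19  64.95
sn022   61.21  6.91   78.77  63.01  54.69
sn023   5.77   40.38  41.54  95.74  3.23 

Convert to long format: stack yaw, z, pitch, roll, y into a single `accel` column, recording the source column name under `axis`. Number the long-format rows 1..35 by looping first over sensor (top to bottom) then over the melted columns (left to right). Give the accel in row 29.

63.01

35 rows total (7 × 5). Row 29: index ⌊(29-1)/5⌋ = 5 into sensor → sn022; (29-1) mod 5 = 3 into the melted columns → roll.
So row 29 is (sn022, roll, 63.01); accel = 63.01.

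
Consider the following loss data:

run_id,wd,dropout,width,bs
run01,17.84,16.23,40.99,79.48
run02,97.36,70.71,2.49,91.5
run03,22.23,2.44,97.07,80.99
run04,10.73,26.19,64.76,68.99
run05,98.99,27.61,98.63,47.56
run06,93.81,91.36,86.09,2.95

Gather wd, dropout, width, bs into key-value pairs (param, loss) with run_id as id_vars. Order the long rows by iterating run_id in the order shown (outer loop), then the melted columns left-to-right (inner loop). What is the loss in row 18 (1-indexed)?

24 rows total (6 × 4). Row 18: index ⌊(18-1)/4⌋ = 4 into run_id → run05; (18-1) mod 4 = 1 into the melted columns → dropout.
So row 18 is (run05, dropout, 27.61); loss = 27.61.

27.61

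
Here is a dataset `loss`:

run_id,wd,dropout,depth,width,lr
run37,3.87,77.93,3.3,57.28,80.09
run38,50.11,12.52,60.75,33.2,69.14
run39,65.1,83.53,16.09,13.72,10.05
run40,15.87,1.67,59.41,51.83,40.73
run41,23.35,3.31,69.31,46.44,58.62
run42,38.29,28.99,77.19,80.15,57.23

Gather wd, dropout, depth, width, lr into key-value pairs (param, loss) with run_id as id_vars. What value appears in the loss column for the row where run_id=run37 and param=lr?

Unpivoting turns each (run_id, wide-column) pair into one long row.
The wide cell at row run37, column lr holds 80.09, so the long row (run37, lr) has loss=80.09.

80.09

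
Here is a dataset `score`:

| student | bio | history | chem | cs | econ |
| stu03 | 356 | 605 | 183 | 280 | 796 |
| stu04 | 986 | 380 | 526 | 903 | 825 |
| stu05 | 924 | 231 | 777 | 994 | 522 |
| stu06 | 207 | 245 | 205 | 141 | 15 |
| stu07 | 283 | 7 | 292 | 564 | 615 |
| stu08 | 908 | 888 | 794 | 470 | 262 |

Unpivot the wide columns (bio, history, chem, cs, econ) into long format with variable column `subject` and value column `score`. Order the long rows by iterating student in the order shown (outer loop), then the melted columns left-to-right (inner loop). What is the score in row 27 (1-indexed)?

888

30 rows total (6 × 5). Row 27: index ⌊(27-1)/5⌋ = 5 into student → stu08; (27-1) mod 5 = 1 into the melted columns → history.
So row 27 is (stu08, history, 888); score = 888.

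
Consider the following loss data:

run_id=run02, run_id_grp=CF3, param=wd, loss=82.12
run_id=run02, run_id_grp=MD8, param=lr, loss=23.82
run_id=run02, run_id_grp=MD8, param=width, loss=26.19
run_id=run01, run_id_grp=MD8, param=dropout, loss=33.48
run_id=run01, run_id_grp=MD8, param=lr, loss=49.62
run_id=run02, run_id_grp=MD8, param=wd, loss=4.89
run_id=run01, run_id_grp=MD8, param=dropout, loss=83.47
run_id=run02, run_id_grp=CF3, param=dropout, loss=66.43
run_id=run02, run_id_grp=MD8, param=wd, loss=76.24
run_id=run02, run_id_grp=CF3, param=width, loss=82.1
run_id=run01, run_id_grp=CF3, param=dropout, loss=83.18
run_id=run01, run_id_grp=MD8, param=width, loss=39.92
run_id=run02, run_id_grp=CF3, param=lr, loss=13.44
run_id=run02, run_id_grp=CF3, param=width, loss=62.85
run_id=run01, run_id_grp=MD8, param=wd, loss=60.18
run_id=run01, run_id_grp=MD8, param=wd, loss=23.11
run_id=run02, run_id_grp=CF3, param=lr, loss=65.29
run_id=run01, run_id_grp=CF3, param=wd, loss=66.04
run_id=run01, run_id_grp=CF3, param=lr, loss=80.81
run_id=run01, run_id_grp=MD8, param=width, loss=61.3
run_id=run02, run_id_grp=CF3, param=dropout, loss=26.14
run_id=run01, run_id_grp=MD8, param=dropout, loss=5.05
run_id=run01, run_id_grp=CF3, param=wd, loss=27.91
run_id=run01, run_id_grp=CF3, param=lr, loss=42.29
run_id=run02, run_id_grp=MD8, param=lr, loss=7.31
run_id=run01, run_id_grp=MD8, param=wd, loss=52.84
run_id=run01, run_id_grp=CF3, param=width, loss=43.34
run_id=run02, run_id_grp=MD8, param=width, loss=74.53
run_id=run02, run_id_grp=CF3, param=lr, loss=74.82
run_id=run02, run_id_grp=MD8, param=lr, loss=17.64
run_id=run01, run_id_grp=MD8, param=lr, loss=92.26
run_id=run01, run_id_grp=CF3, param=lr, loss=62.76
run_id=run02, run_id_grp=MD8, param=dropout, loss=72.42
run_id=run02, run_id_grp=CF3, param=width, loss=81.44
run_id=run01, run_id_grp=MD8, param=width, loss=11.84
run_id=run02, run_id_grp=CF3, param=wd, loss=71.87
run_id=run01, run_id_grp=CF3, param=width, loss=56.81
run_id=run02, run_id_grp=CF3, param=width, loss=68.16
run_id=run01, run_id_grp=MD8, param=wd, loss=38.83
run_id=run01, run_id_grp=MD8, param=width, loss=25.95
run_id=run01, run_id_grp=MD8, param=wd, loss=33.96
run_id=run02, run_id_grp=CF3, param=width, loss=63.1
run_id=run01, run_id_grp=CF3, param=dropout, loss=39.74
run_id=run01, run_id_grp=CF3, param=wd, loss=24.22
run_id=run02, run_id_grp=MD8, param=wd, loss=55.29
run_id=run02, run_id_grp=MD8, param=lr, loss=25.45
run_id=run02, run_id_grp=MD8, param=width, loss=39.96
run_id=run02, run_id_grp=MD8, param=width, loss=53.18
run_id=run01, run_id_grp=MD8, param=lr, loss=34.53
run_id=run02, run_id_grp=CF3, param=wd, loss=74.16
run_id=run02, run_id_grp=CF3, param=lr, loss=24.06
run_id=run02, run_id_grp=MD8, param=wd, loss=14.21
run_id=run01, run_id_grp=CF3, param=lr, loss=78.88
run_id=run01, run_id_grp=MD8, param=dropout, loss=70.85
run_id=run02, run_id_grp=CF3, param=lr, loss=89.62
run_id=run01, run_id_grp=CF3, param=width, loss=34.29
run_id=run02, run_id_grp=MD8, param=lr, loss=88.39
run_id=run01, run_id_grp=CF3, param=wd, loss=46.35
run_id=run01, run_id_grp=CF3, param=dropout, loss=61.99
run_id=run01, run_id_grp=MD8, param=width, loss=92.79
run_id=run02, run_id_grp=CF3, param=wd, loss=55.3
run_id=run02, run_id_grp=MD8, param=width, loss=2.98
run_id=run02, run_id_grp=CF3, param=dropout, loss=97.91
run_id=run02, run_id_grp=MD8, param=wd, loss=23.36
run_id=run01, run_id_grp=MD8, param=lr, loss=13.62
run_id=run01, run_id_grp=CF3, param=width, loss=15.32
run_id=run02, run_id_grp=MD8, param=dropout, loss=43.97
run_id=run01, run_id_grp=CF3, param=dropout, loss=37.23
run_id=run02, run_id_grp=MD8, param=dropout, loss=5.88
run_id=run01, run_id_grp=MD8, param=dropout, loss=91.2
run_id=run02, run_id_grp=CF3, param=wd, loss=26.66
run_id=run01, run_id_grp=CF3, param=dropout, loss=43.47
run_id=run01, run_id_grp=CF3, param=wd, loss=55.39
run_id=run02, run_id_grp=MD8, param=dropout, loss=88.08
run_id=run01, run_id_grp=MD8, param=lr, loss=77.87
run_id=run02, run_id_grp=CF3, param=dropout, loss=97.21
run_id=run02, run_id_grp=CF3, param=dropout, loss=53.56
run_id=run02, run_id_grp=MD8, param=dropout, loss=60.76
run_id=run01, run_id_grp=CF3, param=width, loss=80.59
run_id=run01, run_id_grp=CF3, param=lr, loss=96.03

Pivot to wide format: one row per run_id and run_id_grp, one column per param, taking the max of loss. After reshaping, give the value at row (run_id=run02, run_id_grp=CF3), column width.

82.1

Rows with run_id=run02, run_id_grp=CF3 and param=width: loss values are 82.1, 62.85, 81.44, 68.16, 63.1.
max(82.1, 62.85, 81.44, 68.16, 63.1) = 82.1.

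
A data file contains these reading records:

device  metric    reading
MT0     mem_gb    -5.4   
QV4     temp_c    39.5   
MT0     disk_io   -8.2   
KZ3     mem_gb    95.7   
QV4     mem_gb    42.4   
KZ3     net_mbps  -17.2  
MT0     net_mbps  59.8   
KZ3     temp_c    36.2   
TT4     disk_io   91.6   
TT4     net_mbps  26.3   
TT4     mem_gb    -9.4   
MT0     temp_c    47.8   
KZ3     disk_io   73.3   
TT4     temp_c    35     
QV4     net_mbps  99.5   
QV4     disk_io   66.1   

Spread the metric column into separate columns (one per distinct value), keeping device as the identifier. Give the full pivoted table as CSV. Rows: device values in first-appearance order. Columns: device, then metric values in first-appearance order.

Columns: device plus the 4 distinct metric values (mem_gb, temp_c, disk_io, net_mbps).
For example, row MT0 column mem_gb takes reading=-5.4 from the long row (MT0, mem_gb).

device,mem_gb,temp_c,disk_io,net_mbps
MT0,-5.4,47.8,-8.2,59.8
QV4,42.4,39.5,66.1,99.5
KZ3,95.7,36.2,73.3,-17.2
TT4,-9.4,35,91.6,26.3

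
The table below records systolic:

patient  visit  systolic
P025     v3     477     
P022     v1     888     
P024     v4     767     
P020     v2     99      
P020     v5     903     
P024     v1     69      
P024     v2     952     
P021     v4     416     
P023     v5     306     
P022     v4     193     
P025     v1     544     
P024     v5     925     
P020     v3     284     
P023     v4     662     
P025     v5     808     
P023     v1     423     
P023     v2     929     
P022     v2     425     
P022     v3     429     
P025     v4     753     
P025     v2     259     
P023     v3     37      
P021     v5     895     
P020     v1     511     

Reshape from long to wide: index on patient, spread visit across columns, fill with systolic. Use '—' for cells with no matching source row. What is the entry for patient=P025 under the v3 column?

477

The long row with patient=P025, visit=v3 has systolic=477.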